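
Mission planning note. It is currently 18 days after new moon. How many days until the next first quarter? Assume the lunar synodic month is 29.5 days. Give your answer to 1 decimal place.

18.9 days

First quarter occurs at elongation 90°, i.e. at age 29.5 × 90/360 = 7.375 d.
Already past this cycle's first quarter; the next is at 7.375 + 29.5 = 36.875 d, so 36.875 − 18 = 18.875 days.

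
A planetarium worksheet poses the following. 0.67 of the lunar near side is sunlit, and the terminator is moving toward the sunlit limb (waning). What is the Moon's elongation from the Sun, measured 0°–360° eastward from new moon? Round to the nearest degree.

250°

From f = (1 − cos θ)/2: cos θ = 1 − 2×0.67 = -0.340; arccos → 109.9°.
Since the Moon is past full (waning), take the reflex angle: θ = 360° − 109.9° = 250.1°.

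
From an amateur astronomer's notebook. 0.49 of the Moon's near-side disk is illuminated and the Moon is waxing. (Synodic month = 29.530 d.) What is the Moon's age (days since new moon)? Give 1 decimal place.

From f = (1 − cos θ)/2: cos θ = 1 − 2×0.49 = 0.020; arccos → 88.9°.
Waxing ⇒ before full, so θ = 88.9°.
That fraction of the synodic month is 88.9/360 × 29.530 d ≈ 7.29 d.

7.3 days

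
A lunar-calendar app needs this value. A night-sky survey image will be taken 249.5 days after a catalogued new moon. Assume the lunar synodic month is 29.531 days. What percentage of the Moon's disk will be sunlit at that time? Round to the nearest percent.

97%

Reduce mod P: 249.5 − 8×29.531 = 13.25 d into the current lunation.
The Moon has covered 13.25/29.531 of its cycle, so θ ≈ 360° × 13.25/29.531 = 161.5°.
Illuminated fraction = (1 − cos 161.5°)/2 = (1 − (-0.949))/2 ≈ 0.974, so 97%.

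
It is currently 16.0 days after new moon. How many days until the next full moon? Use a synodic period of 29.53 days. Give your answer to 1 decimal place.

28.3 days

Full moon is 0.5 of the way through the cycle: age 0.5 × 29.53 = 14.765 d.
This lunation's full moon (14.765 d) has passed, so add one period: 44.295 − 16.0 = 28.295 days.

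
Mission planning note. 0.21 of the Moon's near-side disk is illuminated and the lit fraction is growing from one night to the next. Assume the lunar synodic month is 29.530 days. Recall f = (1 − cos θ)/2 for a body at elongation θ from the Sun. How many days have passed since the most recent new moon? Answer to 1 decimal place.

4.5 days

From f = (1 − cos θ)/2: cos θ = 1 − 2×0.21 = 0.580; arccos → 54.5°.
Waxing ⇒ before full, so θ = 54.5°.
That fraction of the synodic month is 54.5/360 × 29.530 d ≈ 4.47 d.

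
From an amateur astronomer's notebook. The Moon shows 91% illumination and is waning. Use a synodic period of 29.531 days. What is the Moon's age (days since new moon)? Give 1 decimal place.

cos θ = 1 − 2f = -0.820, giving a principal value of 145.1°.
A waning Moon lies in 180°–360°, so θ = 360° − 145.1° = 214.9°.
Age = 29.531 × 214.9°/360° ≈ 17.63 days.

17.6 days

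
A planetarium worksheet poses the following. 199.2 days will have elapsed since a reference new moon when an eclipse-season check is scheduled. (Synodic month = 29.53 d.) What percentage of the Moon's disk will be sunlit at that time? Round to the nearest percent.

199.2/29.53 = 6.746 lunations, so 6 complete cycles and 22.02 d into the next.
The Moon has covered 22.02/29.53 of its cycle, so θ ≈ 360° × 22.02/29.53 = 268.4°.
With cos θ = (-0.027), the lit fraction is (1 − (-0.027))/2 ≈ 0.514, so 51%.

51%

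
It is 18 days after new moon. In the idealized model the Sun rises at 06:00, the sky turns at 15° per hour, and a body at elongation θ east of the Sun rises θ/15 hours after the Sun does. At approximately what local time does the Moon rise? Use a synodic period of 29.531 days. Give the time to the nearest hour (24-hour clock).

21:00

The Moon has covered 18/29.531 of its cycle, so θ ≈ 360° × 18/29.531 = 219.4°.
Delay after the Sun = 219.4° / (15°/h) ≈ 14.63 h.
06:00 + 14.63 h ≈ 20:38 → 21:00 to the nearest hour.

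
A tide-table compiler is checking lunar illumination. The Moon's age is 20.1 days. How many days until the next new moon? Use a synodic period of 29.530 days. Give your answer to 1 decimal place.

The next new moon completes the synodic month: 29.530 − 20.1 = 9.430 days.

9.4 days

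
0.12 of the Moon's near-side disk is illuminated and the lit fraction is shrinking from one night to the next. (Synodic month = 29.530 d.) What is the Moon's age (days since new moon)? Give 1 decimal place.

Invert f = (1 − cos θ)/2 to get cos θ = 1 − 2(0.12) = 0.760, hence θ₀ = arccos 0.760 = 40.5°.
Since the Moon is past full (waning), take the reflex angle: θ = 360° − 40.5° = 319.5°.
Age = 29.530 × 319.5°/360° ≈ 26.20 days.

26.2 days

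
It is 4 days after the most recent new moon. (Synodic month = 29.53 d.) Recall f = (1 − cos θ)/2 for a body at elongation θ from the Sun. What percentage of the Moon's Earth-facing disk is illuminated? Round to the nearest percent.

Phase angle: θ = 360°·(4 d)/(29.53 d) = 48.8°.
Illuminated fraction = (1 − cos 48.8°)/2 = (1 − 0.659)/2 ≈ 0.170, so 17%.

17%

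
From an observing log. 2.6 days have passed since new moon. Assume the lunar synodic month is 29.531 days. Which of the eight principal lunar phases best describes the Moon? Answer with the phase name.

At 2.6/29.531 of the cycle, θ ≈ 32° — the waxing crescent range.

waxing crescent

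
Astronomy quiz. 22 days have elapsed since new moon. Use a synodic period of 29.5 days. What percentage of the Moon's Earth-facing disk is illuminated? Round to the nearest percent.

Elongation θ = 360° × 22/29.5 ≈ 268.5°.
With cos θ = (-0.027), the lit fraction is (1 − (-0.027))/2 ≈ 0.513, so 51%.

51%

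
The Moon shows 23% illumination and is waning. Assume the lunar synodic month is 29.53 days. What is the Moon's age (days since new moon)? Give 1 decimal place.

From f = (1 − cos θ)/2: cos θ = 1 − 2×0.23 = 0.540; arccos → 57.3°.
Waning ⇒ past full, so θ = 360° − 57.3° = 302.7°.
Age = 29.53 × 302.7°/360° ≈ 24.83 days.

24.8 days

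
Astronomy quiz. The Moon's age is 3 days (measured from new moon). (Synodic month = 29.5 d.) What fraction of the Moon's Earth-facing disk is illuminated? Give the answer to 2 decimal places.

Elongation θ = 360° × 3/29.5 ≈ 36.6°.
Illuminated fraction = (1 − cos 36.6°)/2 = (1 − 0.803)/2 ≈ 0.099.

0.10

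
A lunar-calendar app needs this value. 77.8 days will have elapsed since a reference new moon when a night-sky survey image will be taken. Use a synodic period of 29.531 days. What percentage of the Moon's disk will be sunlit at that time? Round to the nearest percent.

83%

77.8 d spans 2 complete synodic months (2 × 29.531 = 59.06 d) plus 18.74 d.
Phase angle: θ = 360°·(18.74 d)/(29.531 d) = 228.4°.
Illuminated fraction = (1 − cos 228.4°)/2 = (1 − (-0.664))/2 ≈ 0.832, so 83%.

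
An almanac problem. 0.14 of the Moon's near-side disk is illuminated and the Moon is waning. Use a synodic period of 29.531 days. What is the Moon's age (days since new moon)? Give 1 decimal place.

From f = (1 − cos θ)/2: cos θ = 1 − 2×0.14 = 0.720; arccos → 43.9°.
A waning Moon lies in 180°–360°, so θ = 360° − 43.9° = 316.1°.
Age = 29.531 × 316.1°/360° ≈ 25.93 days.

25.9 days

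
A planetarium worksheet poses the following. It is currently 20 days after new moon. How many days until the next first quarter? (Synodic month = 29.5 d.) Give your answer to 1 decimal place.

First quarter is 0.25 of the way through the cycle: age 0.25 × 29.5 = 7.375 d.
Already past this cycle's first quarter; the next is at 7.375 + 29.5 = 36.875 d, so 36.875 − 20 = 16.875 days.

16.9 days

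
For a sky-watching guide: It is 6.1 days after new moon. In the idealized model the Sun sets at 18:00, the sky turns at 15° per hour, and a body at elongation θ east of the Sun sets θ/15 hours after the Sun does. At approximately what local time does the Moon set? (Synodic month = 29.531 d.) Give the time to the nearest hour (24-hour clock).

Phase angle: θ = 360°·(6.1 d)/(29.531 d) = 74.4°.
The Moon trails the Sun by θ/15 = 74.4/15 ≈ 4.96 hours.
18:00 + 4.96 h ≈ 22:57 → 23:00 to the nearest hour.

23:00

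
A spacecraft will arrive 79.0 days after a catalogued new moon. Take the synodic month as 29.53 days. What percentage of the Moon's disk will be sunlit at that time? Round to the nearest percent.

73%

Reduce mod P: 79.0 − 2×29.53 = 19.94 d into the current lunation.
Elongation θ = 360° × 19.94/29.53 ≈ 243.1°.
Illuminated fraction = (1 − cos 243.1°)/2 = (1 − (-0.453))/2 ≈ 0.726, so 73%.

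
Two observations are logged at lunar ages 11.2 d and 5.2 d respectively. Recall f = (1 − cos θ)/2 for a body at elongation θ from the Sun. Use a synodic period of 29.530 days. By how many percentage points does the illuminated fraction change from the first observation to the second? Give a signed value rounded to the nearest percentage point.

θ₁ = 360° × 11.2/29.530 = 136.5°, f₁ = (1 − cos θ₁)/2 = 0.863.
θ₂ = 360° × 5.2/29.530 = 63.4°, f₂ = (1 − cos θ₂)/2 = 0.276.
Change = f₂ − f₁ = -0.587 → -59 percentage points.

-59 pp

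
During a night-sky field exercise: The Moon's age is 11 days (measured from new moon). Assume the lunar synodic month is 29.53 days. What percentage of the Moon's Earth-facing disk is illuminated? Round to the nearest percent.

85%

The Moon has covered 11/29.53 of its cycle, so θ ≈ 360° × 11/29.53 = 134.1°.
With cos θ = (-0.696), the lit fraction is (1 − (-0.696))/2 ≈ 0.848, so 85%.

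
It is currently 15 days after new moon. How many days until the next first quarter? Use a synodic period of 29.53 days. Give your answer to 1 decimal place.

21.9 days

First quarter is 0.25 of the way through the cycle: age 0.25 × 29.53 = 7.383 d.
This lunation's first quarter (7.383 d) has passed, so add one period: 36.913 − 15 = 21.913 days.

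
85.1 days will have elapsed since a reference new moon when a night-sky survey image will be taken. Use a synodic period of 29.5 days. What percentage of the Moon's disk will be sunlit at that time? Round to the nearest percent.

13%

Reduce mod P: 85.1 − 2×29.5 = 26.10 d into the current lunation.
Phase angle: θ = 360°·(26.10 d)/(29.5 d) = 318.5°.
cos 318.5° = 0.749, so f = (1 − 0.749)/2 = 0.125, so 13%.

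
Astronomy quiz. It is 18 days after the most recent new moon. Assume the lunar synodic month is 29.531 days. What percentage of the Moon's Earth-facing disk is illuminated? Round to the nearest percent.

89%

Elongation θ = 360° × 18/29.531 ≈ 219.4°.
cos 219.4° = (-0.772), so f = (1 − (-0.772))/2 = 0.886, so 89%.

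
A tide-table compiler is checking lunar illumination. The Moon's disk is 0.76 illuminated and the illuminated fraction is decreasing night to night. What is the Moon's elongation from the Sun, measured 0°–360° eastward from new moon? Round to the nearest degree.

239°

From f = (1 − cos θ)/2: cos θ = 1 − 2×0.76 = -0.520; arccos → 121.3°.
Waning ⇒ past full, so θ = 360° − 121.3° = 238.7°.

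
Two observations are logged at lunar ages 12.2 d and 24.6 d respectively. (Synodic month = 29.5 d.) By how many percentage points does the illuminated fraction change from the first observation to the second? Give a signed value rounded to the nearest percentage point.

-68 percentage points

θ₁ = 360° × 12.2/29.5 = 148.9°, f₁ = (1 − cos θ₁)/2 = 0.928.
θ₂ = 360° × 24.6/29.5 = 300.2°, f₂ = (1 − cos θ₂)/2 = 0.248.
Change = f₂ − f₁ = -0.680 → -68 percentage points.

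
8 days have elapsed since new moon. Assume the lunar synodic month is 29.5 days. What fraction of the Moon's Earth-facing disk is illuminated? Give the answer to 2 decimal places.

0.57

Phase angle: θ = 360°·(8 d)/(29.5 d) = 97.6°.
With cos θ = (-0.133), the lit fraction is (1 − (-0.133))/2 ≈ 0.566.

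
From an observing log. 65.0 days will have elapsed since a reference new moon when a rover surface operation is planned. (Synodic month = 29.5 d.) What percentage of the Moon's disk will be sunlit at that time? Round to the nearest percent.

36%

Reduce mod P: 65.0 − 2×29.5 = 6.00 d into the current lunation.
Phase angle: θ = 360°·(6.00 d)/(29.5 d) = 73.2°.
Illuminated fraction = (1 − cos 73.2°)/2 = (1 − 0.289)/2 ≈ 0.356, so 36%.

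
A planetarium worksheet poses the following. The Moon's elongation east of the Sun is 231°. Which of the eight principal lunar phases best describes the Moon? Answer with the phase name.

waning gibbous

231° lies in the waning gibbous sector of the 8-phase cycle.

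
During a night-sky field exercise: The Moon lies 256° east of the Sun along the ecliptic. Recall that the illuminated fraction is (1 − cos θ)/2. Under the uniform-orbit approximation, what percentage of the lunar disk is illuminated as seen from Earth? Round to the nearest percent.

cos 256° = (-0.242), so f = (1 − (-0.242))/2 = 0.621, i.e. 62%.

62%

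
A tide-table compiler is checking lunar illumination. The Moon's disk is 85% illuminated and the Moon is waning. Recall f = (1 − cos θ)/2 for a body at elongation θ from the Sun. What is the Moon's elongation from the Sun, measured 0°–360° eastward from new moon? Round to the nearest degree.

226°

From f = (1 − cos θ)/2: cos θ = 1 − 2×0.85 = -0.700; arccos → 134.4°.
Waning ⇒ past full, so θ = 360° − 134.4° = 225.6°.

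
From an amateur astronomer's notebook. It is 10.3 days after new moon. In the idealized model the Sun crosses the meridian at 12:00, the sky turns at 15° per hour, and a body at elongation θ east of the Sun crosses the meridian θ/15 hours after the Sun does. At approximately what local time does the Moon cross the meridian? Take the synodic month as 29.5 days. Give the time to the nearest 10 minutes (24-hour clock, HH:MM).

Phase angle: θ = 360°·(10.3 d)/(29.5 d) = 125.7°.
The Moon trails the Sun by θ/15 = 125.7/15 ≈ 8.38 hours.
12:00 + 8.380 h ≈ 20:23 → 20:20 to the nearest ten minutes.

20:20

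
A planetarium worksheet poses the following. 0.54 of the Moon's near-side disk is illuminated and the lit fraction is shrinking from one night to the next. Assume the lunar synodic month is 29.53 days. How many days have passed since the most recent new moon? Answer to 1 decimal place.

From f = (1 − cos θ)/2: cos θ = 1 − 2×0.54 = -0.080; arccos → 94.6°.
A waning Moon lies in 180°–360°, so θ = 360° − 94.6° = 265.4°.
That fraction of the synodic month is 265.4/360 × 29.53 d ≈ 21.77 d.

21.8 days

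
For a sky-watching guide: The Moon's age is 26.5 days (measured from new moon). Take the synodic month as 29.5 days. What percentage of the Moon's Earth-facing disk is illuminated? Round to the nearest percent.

10%

The Moon has covered 26.5/29.5 of its cycle, so θ ≈ 360° × 26.5/29.5 = 323.4°.
With cos θ = 0.803, the lit fraction is (1 − 0.803)/2 ≈ 0.099, so 10%.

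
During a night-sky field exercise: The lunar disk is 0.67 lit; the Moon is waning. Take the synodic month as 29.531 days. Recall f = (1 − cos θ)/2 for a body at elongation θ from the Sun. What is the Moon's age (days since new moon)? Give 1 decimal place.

20.5 days

Invert f = (1 − cos θ)/2 to get cos θ = 1 − 2(0.67) = -0.340, hence θ₀ = arccos -0.340 = 109.9°.
Waning ⇒ past full, so θ = 360° − 109.9° = 250.1°.
That fraction of the synodic month is 250.1/360 × 29.531 d ≈ 20.52 d.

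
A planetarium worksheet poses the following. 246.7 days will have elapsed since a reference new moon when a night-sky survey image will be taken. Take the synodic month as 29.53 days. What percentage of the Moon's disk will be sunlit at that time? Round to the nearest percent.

80%

Reduce mod P: 246.7 − 8×29.53 = 10.46 d into the current lunation.
The Moon has covered 10.46/29.53 of its cycle, so θ ≈ 360° × 10.46/29.53 = 127.5°.
With cos θ = (-0.609), the lit fraction is (1 − (-0.609))/2 ≈ 0.805, so 80%.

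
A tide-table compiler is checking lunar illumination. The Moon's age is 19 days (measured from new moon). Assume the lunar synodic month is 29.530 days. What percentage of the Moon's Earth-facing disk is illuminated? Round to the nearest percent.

The Moon has covered 19/29.530 of its cycle, so θ ≈ 360° × 19/29.530 = 231.6°.
Illuminated fraction = (1 − cos 231.6°)/2 = (1 − (-0.621))/2 ≈ 0.810, so 81%.

81%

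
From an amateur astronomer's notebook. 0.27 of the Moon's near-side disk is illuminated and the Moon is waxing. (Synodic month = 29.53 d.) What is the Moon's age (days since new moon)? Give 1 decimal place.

5.1 days

Invert f = (1 − cos θ)/2 to get cos θ = 1 − 2(0.27) = 0.460, hence θ₀ = arccos 0.460 = 62.6°.
The Moon is waxing (0°–180°), so θ = 62.6° directly.
At 360°/29.53 d per day, 62.6° corresponds to 5.14 days.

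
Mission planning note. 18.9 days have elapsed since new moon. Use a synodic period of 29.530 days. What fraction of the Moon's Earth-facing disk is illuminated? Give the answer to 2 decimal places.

Phase angle: θ = 360°·(18.9 d)/(29.530 d) = 230.4°.
With cos θ = (-0.637), the lit fraction is (1 − (-0.637))/2 ≈ 0.819.

0.82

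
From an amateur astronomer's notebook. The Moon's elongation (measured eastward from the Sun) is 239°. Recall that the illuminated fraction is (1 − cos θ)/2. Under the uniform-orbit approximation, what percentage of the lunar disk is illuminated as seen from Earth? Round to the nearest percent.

76%

Half-versine of 239°: (1 − (-0.515))/2 = 0.758, i.e. 76%.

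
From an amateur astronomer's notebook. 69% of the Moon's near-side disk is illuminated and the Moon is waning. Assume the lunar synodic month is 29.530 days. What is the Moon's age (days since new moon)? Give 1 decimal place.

cos θ = 1 − 2f = -0.380, giving a principal value of 112.3°.
Since the Moon is past full (waning), take the reflex angle: θ = 360° − 112.3° = 247.7°.
Age = 29.530 × 247.7°/360° ≈ 20.32 days.

20.3 days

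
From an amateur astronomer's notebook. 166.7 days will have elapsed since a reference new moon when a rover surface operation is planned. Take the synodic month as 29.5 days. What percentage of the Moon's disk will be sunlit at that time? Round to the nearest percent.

166.7/29.5 = 5.651 lunations, so 5 complete cycles and 19.20 d into the next.
The Moon has covered 19.20/29.5 of its cycle, so θ ≈ 360° × 19.20/29.5 = 234.3°.
cos 234.3° = (-0.583), so f = (1 − (-0.583))/2 = 0.792, so 79%.

79%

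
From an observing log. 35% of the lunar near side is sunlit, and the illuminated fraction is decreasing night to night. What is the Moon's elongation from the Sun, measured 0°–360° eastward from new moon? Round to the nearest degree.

cos θ = 1 − 2f = 0.300, giving a principal value of 72.5°.
Since the Moon is past full (waning), take the reflex angle: θ = 360° − 72.5° = 287.5°.

287°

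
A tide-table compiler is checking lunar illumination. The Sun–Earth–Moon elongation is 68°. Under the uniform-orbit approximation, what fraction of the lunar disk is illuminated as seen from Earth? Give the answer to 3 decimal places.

Half-versine of 68°: (1 − 0.375)/2 = 0.313.

0.313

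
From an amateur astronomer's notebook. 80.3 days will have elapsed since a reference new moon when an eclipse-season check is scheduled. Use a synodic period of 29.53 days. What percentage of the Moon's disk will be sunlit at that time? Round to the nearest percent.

60%

80.3/29.53 = 2.719 lunations, so 2 complete cycles and 21.24 d into the next.
The Moon has covered 21.24/29.53 of its cycle, so θ ≈ 360° × 21.24/29.53 = 258.9°.
Illuminated fraction = (1 − cos 258.9°)/2 = (1 − (-0.192))/2 ≈ 0.596, so 60%.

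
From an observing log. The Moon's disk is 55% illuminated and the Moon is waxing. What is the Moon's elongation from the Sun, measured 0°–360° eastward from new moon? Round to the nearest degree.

cos θ = 1 − 2f = -0.100, giving a principal value of 95.7°.
Before full moon the principal value applies: θ = 95.7°.

96°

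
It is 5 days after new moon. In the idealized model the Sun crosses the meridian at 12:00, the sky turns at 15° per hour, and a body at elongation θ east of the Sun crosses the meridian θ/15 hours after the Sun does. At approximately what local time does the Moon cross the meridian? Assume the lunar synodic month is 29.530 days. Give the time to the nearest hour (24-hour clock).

Phase angle: θ = 360°·(5 d)/(29.530 d) = 61.0°.
Delay after the Sun = 61.0° / (15°/h) ≈ 4.06 h.
12:00 + 4.06 h ≈ 16:04 → 16:00 to the nearest hour.

16:00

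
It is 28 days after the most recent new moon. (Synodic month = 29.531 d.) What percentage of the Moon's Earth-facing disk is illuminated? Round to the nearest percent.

Phase angle: θ = 360°·(28 d)/(29.531 d) = 341.3°.
Illuminated fraction = (1 − cos 341.3°)/2 = (1 − 0.947)/2 ≈ 0.026, so 3%.

3%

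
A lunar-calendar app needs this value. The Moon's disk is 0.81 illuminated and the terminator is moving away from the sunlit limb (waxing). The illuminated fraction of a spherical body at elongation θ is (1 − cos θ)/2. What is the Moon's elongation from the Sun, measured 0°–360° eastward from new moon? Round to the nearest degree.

Invert f = (1 − cos θ)/2 to get cos θ = 1 − 2(0.81) = -0.620, hence θ₀ = arccos -0.620 = 128.3°.
Before full moon the principal value applies: θ = 128.3°.

128°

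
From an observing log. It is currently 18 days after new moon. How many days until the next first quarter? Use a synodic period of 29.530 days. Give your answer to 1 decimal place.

18.9 days

First quarter is 0.25 of the way through the cycle: age 0.25 × 29.530 = 7.383 d.
Already past this cycle's first quarter; the next is at 7.383 + 29.530 = 36.913 d, so 36.913 − 18 = 18.913 days.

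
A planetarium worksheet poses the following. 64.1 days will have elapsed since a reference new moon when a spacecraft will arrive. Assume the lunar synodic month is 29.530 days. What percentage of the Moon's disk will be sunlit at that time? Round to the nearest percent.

26%

64.1/29.530 = 2.171 lunations, so 2 complete cycles and 5.04 d into the next.
Elongation θ = 360° × 5.04/29.530 ≈ 61.4°.
With cos θ = 0.478, the lit fraction is (1 − 0.478)/2 ≈ 0.261, so 26%.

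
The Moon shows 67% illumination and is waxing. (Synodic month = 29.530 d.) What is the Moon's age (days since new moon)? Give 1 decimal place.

Invert f = (1 − cos θ)/2 to get cos θ = 1 − 2(0.67) = -0.340, hence θ₀ = arccos -0.340 = 109.9°.
Waxing ⇒ before full, so θ = 109.9°.
That fraction of the synodic month is 109.9/360 × 29.530 d ≈ 9.01 d.

9.0 days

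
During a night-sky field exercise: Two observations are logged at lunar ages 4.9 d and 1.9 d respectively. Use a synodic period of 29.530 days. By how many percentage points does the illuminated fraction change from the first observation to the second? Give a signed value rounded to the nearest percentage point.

θ₁ = 360° × 4.9/29.530 = 59.7°, f₁ = (1 − cos θ₁)/2 = 0.248.
θ₂ = 360° × 1.9/29.530 = 23.2°, f₂ = (1 − cos θ₂)/2 = 0.040.
Change = f₂ − f₁ = -0.208 → -21 percentage points.

-21 percentage points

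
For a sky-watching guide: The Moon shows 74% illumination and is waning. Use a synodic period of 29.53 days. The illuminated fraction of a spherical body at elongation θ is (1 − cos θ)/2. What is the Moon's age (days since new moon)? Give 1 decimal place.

From f = (1 − cos θ)/2: cos θ = 1 − 2×0.74 = -0.480; arccos → 118.7°.
A waning Moon lies in 180°–360°, so θ = 360° − 118.7° = 241.3°.
That fraction of the synodic month is 241.3/360 × 29.53 d ≈ 19.79 d.

19.8 days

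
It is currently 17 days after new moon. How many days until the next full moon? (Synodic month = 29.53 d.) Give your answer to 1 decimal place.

Full moon is 0.5 of the way through the cycle: age 0.5 × 29.53 = 14.765 d.
This lunation's full moon (14.765 d) has passed, so add one period: 44.295 − 17 = 27.295 days.

27.3 days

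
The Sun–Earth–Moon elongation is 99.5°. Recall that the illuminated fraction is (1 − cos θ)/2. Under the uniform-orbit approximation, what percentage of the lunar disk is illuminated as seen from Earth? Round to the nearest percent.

58%

f = (1 − cos 99.5°)/2 = (1 − (-0.165))/2 ≈ 0.583, i.e. 58%.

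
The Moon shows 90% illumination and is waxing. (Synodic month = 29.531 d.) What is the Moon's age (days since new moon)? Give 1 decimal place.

cos θ = 1 − 2f = -0.800, giving a principal value of 143.1°.
The Moon is waxing (0°–180°), so θ = 143.1° directly.
That fraction of the synodic month is 143.1/360 × 29.531 d ≈ 11.74 d.

11.7 days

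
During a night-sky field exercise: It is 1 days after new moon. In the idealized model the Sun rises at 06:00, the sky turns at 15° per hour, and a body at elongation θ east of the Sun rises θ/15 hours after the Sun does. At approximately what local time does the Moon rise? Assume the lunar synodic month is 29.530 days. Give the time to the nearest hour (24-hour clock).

07:00

Elongation θ = 360° × 1/29.530 ≈ 12.2°.
Delay after the Sun = 12.2° / (15°/h) ≈ 0.81 h.
06:00 + 0.81 h ≈ 06:49 → 07:00 to the nearest hour.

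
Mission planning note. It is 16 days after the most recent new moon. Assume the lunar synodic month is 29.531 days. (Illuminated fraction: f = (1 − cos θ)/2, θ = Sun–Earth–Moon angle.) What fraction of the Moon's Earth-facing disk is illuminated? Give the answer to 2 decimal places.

Phase angle: θ = 360°·(16 d)/(29.531 d) = 195.0°.
Illuminated fraction = (1 − cos 195.0°)/2 = (1 − (-0.966))/2 ≈ 0.983.

0.98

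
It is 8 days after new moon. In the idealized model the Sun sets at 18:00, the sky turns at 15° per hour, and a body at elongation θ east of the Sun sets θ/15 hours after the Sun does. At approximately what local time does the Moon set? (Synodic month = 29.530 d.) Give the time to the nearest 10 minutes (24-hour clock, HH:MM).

00:30

Phase angle: θ = 360°·(8 d)/(29.530 d) = 97.5°.
The Moon trails the Sun by θ/15 = 97.5/15 ≈ 6.50 hours.
18:00 + 6.502 h ≈ 00:30 → 00:30 to the nearest ten minutes.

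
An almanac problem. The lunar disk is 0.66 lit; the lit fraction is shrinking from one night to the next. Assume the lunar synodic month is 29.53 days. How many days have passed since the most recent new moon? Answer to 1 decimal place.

20.6 days

Invert f = (1 − cos θ)/2 to get cos θ = 1 − 2(0.66) = -0.320, hence θ₀ = arccos -0.320 = 108.7°.
Waning ⇒ past full, so θ = 360° − 108.7° = 251.3°.
At 360°/29.53 d per day, 251.3° corresponds to 20.62 days.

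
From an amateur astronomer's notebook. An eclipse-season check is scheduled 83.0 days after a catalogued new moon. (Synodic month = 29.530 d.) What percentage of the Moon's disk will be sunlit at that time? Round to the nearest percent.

83.0/29.530 = 2.811 lunations, so 2 complete cycles and 23.94 d into the next.
The Moon has covered 23.94/29.530 of its cycle, so θ ≈ 360° × 23.94/29.530 = 291.9°.
Illuminated fraction = (1 − cos 291.9°)/2 = (1 − 0.372)/2 ≈ 0.314, so 31%.

31%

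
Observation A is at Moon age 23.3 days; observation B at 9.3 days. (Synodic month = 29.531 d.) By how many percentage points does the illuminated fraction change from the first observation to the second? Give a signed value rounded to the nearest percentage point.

+32 percentage points

First observation: θ = 360°·23.3/29.531 = 284.0°, so f = 0.379.
Second observation: θ = 113.4°, f = 0.698.
Δf = 0.698 − 0.379 = +0.320, i.e. +32 pp.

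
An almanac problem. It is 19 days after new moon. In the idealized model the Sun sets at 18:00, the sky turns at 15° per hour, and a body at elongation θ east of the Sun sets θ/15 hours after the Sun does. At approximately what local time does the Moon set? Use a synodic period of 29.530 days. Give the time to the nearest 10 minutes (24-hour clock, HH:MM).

Phase angle: θ = 360°·(19 d)/(29.530 d) = 231.6°.
Delay after the Sun = 231.6° / (15°/h) ≈ 15.44 h.
18:00 + 15.442 h ≈ 09:27 → 09:30 to the nearest ten minutes.

09:30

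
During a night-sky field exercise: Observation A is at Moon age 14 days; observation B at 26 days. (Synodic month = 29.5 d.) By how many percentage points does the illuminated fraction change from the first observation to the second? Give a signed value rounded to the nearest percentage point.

First observation: θ = 360°·14/29.5 = 170.8°, so f = 0.994.
Second observation: θ = 317.3°, f = 0.133.
Δf = 0.133 − 0.994 = -0.861, i.e. -86 pp.

-86 pp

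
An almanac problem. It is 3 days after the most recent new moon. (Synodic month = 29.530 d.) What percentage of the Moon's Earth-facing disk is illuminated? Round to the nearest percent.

Elongation θ = 360° × 3/29.530 ≈ 36.6°.
With cos θ = 0.803, the lit fraction is (1 − 0.803)/2 ≈ 0.098, so 10%.

10%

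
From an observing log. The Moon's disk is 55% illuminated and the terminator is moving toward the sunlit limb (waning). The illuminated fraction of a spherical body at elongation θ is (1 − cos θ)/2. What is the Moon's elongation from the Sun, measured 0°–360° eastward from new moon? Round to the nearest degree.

264°

From f = (1 − cos θ)/2: cos θ = 1 − 2×0.55 = -0.100; arccos → 95.7°.
A waning Moon lies in 180°–360°, so θ = 360° − 95.7° = 264.3°.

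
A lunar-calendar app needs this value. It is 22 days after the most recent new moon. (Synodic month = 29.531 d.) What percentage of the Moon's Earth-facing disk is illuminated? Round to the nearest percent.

Elongation θ = 360° × 22/29.531 ≈ 268.2°.
Illuminated fraction = (1 − cos 268.2°)/2 = (1 − (-0.032))/2 ≈ 0.516, so 52%.

52%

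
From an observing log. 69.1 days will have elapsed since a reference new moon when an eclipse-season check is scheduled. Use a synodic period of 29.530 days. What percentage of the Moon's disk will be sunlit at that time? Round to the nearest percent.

69.1 d spans 2 complete synodic months (2 × 29.530 = 59.06 d) plus 10.04 d.
Elongation θ = 360° × 10.04/29.530 ≈ 122.4°.
cos 122.4° = (-0.536), so f = (1 − (-0.536))/2 = 0.768, so 77%.

77%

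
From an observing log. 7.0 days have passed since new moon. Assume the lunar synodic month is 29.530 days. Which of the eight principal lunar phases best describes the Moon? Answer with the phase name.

first quarter

θ ≈ 360° × 7.0/29.530 = 85°, which falls in the first quarter sector.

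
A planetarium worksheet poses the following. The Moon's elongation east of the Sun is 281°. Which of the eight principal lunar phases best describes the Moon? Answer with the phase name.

The last quarter sector spans roughly 248°–292°; 281° falls inside it.

last quarter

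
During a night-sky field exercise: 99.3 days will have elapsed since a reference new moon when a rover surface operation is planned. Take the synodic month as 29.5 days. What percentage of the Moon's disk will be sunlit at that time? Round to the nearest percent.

83%

99.3/29.5 = 3.366 lunations, so 3 complete cycles and 10.80 d into the next.
The Moon has covered 10.80/29.5 of its cycle, so θ ≈ 360° × 10.80/29.5 = 131.8°.
With cos θ = (-0.666), the lit fraction is (1 − (-0.666))/2 ≈ 0.833, so 83%.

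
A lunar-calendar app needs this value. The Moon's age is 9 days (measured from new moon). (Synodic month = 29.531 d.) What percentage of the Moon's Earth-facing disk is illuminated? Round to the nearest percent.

67%

Elongation θ = 360° × 9/29.531 ≈ 109.7°.
cos 109.7° = (-0.337), so f = (1 − (-0.337))/2 = 0.669, so 67%.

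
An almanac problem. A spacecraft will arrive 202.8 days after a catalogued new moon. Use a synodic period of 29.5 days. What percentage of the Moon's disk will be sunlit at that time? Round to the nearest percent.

Reduce mod P: 202.8 − 6×29.5 = 25.80 d into the current lunation.
Phase angle: θ = 360°·(25.80 d)/(29.5 d) = 314.8°.
cos 314.8° = 0.705, so f = (1 − 0.705)/2 = 0.147, so 15%.

15%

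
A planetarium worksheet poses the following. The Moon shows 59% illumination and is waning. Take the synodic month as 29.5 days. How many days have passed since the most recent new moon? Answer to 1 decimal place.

21.3 days

From f = (1 − cos θ)/2: cos θ = 1 − 2×0.59 = -0.180; arccos → 100.4°.
A waning Moon lies in 180°–360°, so θ = 360° − 100.4° = 259.6°.
Age = 29.5 × 259.6°/360° ≈ 21.28 days.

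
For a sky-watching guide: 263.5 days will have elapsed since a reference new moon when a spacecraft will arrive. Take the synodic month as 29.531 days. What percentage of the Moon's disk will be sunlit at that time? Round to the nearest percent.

6%

263.5 d spans 8 complete synodic months (8 × 29.531 = 236.25 d) plus 27.25 d.
The Moon has covered 27.25/29.531 of its cycle, so θ ≈ 360° × 27.25/29.531 = 332.2°.
With cos θ = 0.885, the lit fraction is (1 − 0.885)/2 ≈ 0.058, so 6%.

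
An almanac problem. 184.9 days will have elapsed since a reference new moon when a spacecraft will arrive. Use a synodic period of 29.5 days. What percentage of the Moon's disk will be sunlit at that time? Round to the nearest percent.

Reduce mod P: 184.9 − 6×29.5 = 7.90 d into the current lunation.
Phase angle: θ = 360°·(7.90 d)/(29.5 d) = 96.4°.
Illuminated fraction = (1 − cos 96.4°)/2 = (1 − (-0.112))/2 ≈ 0.556, so 56%.

56%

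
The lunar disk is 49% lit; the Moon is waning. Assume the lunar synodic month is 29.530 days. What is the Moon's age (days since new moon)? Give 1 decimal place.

cos θ = 1 − 2f = 0.020, giving a principal value of 88.9°.
Waning ⇒ past full, so θ = 360° − 88.9° = 271.1°.
That fraction of the synodic month is 271.1/360 × 29.530 d ≈ 22.24 d.

22.2 days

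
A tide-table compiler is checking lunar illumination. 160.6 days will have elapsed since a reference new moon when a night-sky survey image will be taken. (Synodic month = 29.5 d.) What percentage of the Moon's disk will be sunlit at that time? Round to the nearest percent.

97%

Reduce mod P: 160.6 − 5×29.5 = 13.10 d into the current lunation.
Elongation θ = 360° × 13.10/29.5 ≈ 159.9°.
Illuminated fraction = (1 − cos 159.9°)/2 = (1 − (-0.939))/2 ≈ 0.969, so 97%.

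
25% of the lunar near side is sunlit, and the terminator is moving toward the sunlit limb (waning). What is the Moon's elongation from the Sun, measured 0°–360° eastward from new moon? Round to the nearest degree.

300°

Invert f = (1 − cos θ)/2 to get cos θ = 1 − 2(0.25) = 0.500, hence θ₀ = arccos 0.500 = 60.0°.
A waning Moon lies in 180°–360°, so θ = 360° − 60.0° = 300.0°.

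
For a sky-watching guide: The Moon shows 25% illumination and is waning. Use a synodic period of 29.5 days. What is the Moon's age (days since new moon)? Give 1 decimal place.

Invert f = (1 − cos θ)/2 to get cos θ = 1 − 2(0.25) = 0.500, hence θ₀ = arccos 0.500 = 60.0°.
Waning ⇒ past full, so θ = 360° − 60.0° = 300.0°.
At 360°/29.5 d per day, 300.0° corresponds to 24.58 days.

24.6 days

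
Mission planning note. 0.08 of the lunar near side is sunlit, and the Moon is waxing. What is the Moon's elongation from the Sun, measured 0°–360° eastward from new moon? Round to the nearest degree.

Invert f = (1 − cos θ)/2 to get cos θ = 1 − 2(0.08) = 0.840, hence θ₀ = arccos 0.840 = 32.9°.
Before full moon the principal value applies: θ = 32.9°.

33°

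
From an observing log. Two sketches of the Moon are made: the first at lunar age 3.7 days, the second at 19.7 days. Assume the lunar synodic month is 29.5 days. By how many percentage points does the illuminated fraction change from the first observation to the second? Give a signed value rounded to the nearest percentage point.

θ₁ = 360° × 3.7/29.5 = 45.2°, f₁ = (1 − cos θ₁)/2 = 0.147.
θ₂ = 360° × 19.7/29.5 = 240.4°, f₂ = (1 − cos θ₂)/2 = 0.747.
Change = f₂ − f₁ = +0.600 → +60 percentage points.

+60 percentage points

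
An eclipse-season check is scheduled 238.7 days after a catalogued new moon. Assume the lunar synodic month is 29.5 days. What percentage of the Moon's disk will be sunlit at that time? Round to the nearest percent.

8%

238.7/29.5 = 8.092 lunations, so 8 complete cycles and 2.70 d into the next.
Elongation θ = 360° × 2.70/29.5 ≈ 32.9°.
cos 32.9° = 0.839, so f = (1 − 0.839)/2 = 0.080, so 8%.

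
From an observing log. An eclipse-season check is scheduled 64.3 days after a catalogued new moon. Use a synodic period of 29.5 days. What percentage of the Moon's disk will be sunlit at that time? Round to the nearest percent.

29%

64.3 d spans 2 complete synodic months (2 × 29.5 = 59.00 d) plus 5.30 d.
The Moon has covered 5.30/29.5 of its cycle, so θ ≈ 360° × 5.30/29.5 = 64.7°.
With cos θ = 0.428, the lit fraction is (1 − 0.428)/2 ≈ 0.286, so 29%.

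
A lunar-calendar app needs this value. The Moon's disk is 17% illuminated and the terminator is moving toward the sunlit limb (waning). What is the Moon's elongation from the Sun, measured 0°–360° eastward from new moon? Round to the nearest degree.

311°

Invert f = (1 − cos θ)/2 to get cos θ = 1 − 2(0.17) = 0.660, hence θ₀ = arccos 0.660 = 48.7°.
Since the Moon is past full (waning), take the reflex angle: θ = 360° − 48.7° = 311.3°.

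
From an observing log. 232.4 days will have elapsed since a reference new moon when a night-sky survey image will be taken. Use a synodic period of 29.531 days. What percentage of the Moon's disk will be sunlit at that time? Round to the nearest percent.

16%

232.4/29.531 = 7.870 lunations, so 7 complete cycles and 25.68 d into the next.
Phase angle: θ = 360°·(25.68 d)/(29.531 d) = 313.1°.
With cos θ = 0.683, the lit fraction is (1 − 0.683)/2 ≈ 0.158, so 16%.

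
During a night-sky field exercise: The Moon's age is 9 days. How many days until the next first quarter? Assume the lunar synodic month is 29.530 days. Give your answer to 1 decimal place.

First quarter is 0.25 of the way through the cycle: age 0.25 × 29.530 = 7.383 d.
This lunation's first quarter (7.383 d) has passed, so add one period: 36.913 − 9 = 27.913 days.

27.9 days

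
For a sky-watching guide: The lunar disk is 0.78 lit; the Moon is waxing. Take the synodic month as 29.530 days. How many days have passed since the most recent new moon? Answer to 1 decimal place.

10.2 days

From f = (1 − cos θ)/2: cos θ = 1 − 2×0.78 = -0.560; arccos → 124.1°.
Waxing ⇒ before full, so θ = 124.1°.
At 360°/29.530 d per day, 124.1° corresponds to 10.18 days.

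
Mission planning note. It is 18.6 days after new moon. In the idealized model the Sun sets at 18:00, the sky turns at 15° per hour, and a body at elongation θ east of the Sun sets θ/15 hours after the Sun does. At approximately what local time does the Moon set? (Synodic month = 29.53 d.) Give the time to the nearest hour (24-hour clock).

09:00

Elongation θ = 360° × 18.6/29.53 ≈ 226.8°.
Delay after the Sun = 226.8° / (15°/h) ≈ 15.12 h.
18:00 + 15.12 h ≈ 09:07 → 09:00 to the nearest hour.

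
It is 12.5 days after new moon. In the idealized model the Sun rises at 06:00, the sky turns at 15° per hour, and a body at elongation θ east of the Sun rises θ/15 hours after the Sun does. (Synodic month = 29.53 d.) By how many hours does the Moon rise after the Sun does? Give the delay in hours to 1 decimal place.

10.2 h

Elongation θ = 360° × 12.5/29.53 ≈ 152.4°.
At 15° of sky rotation per hour, 152.4° corresponds to a 10.16 h lag.
So the Moon rises 10.16 h after the Sun.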